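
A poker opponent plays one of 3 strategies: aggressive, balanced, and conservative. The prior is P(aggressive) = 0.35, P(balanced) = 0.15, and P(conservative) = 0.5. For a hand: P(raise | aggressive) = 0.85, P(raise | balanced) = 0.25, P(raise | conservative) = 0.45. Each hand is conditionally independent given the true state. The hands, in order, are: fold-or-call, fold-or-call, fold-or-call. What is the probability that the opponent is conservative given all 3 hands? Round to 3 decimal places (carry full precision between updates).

After 'fold-or-call': normaliser = 0.15·0.3500 + 0.75·0.1500 + 0.55·0.5000; P(aggressive) ≈ 0.1193, P(balanced) ≈ 0.2557, P(conservative) ≈ 0.6250
After 'fold-or-call': normaliser = 0.15·0.1193 + 0.75·0.2557 + 0.55·0.6250; P(aggressive) ≈ 0.0323, P(balanced) ≈ 0.3465, P(conservative) ≈ 0.6211
After 'fold-or-call': normaliser = 0.15·0.0323 + 0.75·0.3465 + 0.55·0.6211; P(aggressive) ≈ 0.0080, P(balanced) ≈ 0.4286, P(conservative) ≈ 0.5634

0.563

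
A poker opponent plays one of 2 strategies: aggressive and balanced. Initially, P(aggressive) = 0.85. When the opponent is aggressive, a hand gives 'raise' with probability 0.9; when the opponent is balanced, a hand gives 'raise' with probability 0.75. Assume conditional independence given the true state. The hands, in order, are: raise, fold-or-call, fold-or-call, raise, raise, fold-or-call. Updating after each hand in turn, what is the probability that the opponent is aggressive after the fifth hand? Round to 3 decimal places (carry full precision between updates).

0.610

After 'raise': P(aggressive) = 0.9·0.8500 / (0.9·0.8500 + 0.75·0.1500) ≈ 0.8718
After 'fold-or-call': P(aggressive) = 0.1·0.8718 / (0.1·0.8718 + 0.25·0.1282) ≈ 0.7312
After 'fold-or-call': P(aggressive) = 0.1·0.7312 / (0.1·0.7312 + 0.25·0.2688) ≈ 0.5211
After 'raise': P(aggressive) = 0.9·0.5211 / (0.9·0.5211 + 0.75·0.4789) ≈ 0.5663
After 'raise': P(aggressive) = 0.9·0.5663 / (0.9·0.5663 + 0.75·0.4337) ≈ 0.6104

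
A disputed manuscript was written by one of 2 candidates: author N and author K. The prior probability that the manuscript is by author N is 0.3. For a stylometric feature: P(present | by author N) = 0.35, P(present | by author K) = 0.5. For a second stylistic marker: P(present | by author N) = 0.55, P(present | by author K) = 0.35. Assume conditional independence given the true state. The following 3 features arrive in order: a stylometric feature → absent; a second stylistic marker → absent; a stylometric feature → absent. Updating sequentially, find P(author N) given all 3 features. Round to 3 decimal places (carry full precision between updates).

0.334

After a stylometric feature='absent': P(author N) = 0.65·0.3000 / (0.65·0.3000 + 0.5·0.7000) ≈ 0.3578
After a second stylistic marker='absent': P(author N) = 0.45·0.3578 / (0.45·0.3578 + 0.65·0.6422) ≈ 0.2784
After a stylometric feature='absent': P(author N) = 0.65·0.2784 / (0.65·0.2784 + 0.5·0.7216) ≈ 0.3340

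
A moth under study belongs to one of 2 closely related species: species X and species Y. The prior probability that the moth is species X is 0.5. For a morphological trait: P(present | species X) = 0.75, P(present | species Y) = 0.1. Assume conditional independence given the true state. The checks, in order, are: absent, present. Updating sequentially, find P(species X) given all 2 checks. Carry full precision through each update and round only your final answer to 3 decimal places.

0.676

After 'absent': P(species X) = 0.25·0.5000 / (0.25·0.5000 + 0.9·0.5000) ≈ 0.2174
After 'present': P(species X) = 0.75·0.2174 / (0.75·0.2174 + 0.1·0.7826) ≈ 0.6757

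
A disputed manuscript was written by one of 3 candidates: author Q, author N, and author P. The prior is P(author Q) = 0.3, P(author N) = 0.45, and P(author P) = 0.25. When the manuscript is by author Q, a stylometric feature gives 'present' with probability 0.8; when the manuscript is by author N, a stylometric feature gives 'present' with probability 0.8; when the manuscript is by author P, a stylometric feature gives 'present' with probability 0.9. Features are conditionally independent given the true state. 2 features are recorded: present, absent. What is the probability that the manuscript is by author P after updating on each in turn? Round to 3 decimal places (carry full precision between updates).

0.158

After 'present': normaliser = 0.8·0.3000 + 0.8·0.4500 + 0.9·0.2500; P(author Q) ≈ 0.2909, P(author N) ≈ 0.4364, P(author P) ≈ 0.2727
After 'absent': normaliser = 0.2·0.2909 + 0.2·0.4364 + 0.1·0.2727; P(author Q) ≈ 0.3368, P(author N) ≈ 0.5053, P(author P) ≈ 0.1579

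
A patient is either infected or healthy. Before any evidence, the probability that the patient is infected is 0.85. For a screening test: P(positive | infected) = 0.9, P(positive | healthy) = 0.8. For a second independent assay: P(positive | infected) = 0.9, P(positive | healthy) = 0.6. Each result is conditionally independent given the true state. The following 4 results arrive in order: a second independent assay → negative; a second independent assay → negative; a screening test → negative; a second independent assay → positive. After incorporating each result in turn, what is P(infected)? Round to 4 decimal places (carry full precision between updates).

0.2099

After a second independent assay='negative': P(infected) = 0.1·0.8500 / (0.1·0.8500 + 0.4·0.1500) ≈ 0.5862
After a second independent assay='negative': P(infected) = 0.1·0.5862 / (0.1·0.5862 + 0.4·0.4138) ≈ 0.2615
After a screening test='negative': P(infected) = 0.1·0.2615 / (0.1·0.2615 + 0.2·0.7385) ≈ 0.1504
After a second independent assay='positive': P(infected) = 0.9·0.1504 / (0.9·0.1504 + 0.6·0.8496) ≈ 0.2099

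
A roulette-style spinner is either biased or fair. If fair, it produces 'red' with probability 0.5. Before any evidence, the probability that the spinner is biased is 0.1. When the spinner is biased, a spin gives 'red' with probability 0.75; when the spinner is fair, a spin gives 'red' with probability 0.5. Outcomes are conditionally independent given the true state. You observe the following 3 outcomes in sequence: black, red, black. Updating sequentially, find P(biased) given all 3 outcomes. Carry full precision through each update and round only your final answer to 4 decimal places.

After 'black': P(biased) = 0.25·0.1000 / (0.25·0.1000 + 0.5·0.9000) ≈ 0.0526
After 'red': P(biased) = 0.75·0.0526 / (0.75·0.0526 + 0.5·0.9474) ≈ 0.0769
After 'black': P(biased) = 0.25·0.0769 / (0.25·0.0769 + 0.5·0.9231) ≈ 0.0400

0.0400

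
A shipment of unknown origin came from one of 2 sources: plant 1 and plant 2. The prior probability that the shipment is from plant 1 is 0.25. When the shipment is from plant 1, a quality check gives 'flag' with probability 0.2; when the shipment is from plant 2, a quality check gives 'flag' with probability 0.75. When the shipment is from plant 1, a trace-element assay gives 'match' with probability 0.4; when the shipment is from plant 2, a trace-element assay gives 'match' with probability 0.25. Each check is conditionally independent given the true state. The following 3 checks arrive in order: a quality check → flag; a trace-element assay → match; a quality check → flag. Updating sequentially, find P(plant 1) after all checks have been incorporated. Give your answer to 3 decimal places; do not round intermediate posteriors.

0.037

After a quality check='flag': P(plant 1) = 0.2·0.2500 / (0.2·0.2500 + 0.75·0.7500) ≈ 0.0816
After a trace-element assay='match': P(plant 1) = 0.4·0.0816 / (0.4·0.0816 + 0.25·0.9184) ≈ 0.1245
After a quality check='flag': P(plant 1) = 0.2·0.1245 / (0.2·0.1245 + 0.75·0.8755) ≈ 0.0365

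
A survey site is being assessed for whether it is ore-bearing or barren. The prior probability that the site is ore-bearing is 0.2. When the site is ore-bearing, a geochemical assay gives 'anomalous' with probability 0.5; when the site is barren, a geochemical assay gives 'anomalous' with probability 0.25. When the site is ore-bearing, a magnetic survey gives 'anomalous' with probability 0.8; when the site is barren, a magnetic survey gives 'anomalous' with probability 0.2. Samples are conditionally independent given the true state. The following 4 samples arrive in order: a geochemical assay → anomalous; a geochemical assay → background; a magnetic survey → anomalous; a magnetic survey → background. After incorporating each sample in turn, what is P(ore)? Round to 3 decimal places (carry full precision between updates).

Apply Bayes' rule sequentially, carrying P(ore) forward.
After a geochemical assay='anomalous': P(ore) = 0.5·0.2000 / (0.5·0.2000 + 0.25·0.8000) ≈ 0.3333
After a geochemical assay='background': P(ore) = 0.5·0.3333 / (0.5·0.3333 + 0.75·0.6667) ≈ 0.2500
After a magnetic survey='anomalous': P(ore) = 0.8·0.2500 / (0.8·0.2500 + 0.2·0.7500) ≈ 0.5714
After a magnetic survey='background': P(ore) = 0.2·0.5714 / (0.2·0.5714 + 0.8·0.4286) ≈ 0.2500

0.250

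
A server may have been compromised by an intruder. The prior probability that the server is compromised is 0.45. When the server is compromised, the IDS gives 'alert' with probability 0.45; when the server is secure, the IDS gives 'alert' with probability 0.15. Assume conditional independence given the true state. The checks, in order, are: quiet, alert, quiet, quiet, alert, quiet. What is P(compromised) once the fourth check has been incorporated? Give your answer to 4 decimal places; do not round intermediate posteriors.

0.3994

Each posterior becomes the prior for the next update.
After 'quiet': P(compromised) = 0.55·0.4500 / (0.55·0.4500 + 0.85·0.5500) ≈ 0.3462
After 'alert': P(compromised) = 0.45·0.3462 / (0.45·0.3462 + 0.15·0.6538) ≈ 0.6136
After 'quiet': P(compromised) = 0.55·0.6136 / (0.55·0.6136 + 0.85·0.3864) ≈ 0.5068
After 'quiet': P(compromised) = 0.55·0.5068 / (0.55·0.5068 + 0.85·0.4932) ≈ 0.3994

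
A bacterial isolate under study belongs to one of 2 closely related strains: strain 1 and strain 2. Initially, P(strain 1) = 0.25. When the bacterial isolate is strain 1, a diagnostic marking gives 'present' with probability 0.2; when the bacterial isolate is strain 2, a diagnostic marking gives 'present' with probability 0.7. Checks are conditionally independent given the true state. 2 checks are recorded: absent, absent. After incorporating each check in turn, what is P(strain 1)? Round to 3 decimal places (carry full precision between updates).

After 'absent': P(strain 1) = 0.8·0.2500 / (0.8·0.2500 + 0.3·0.7500) ≈ 0.4706
After 'absent': P(strain 1) = 0.8·0.4706 / (0.8·0.4706 + 0.3·0.5294) ≈ 0.7033

0.703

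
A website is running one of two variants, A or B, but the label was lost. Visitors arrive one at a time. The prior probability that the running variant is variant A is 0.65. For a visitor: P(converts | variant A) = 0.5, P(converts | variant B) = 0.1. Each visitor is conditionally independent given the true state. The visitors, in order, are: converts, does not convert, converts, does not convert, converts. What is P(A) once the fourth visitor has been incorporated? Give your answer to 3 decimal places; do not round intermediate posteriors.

0.935

Each posterior becomes the prior for the next update.
After 'converts': P(A) = 0.5·0.6500 / (0.5·0.6500 + 0.1·0.3500) ≈ 0.9028
After 'does not convert': P(A) = 0.5·0.9028 / (0.5·0.9028 + 0.9·0.0972) ≈ 0.8376
After 'converts': P(A) = 0.5·0.8376 / (0.5·0.8376 + 0.1·0.1624) ≈ 0.9627
After 'does not convert': P(A) = 0.5·0.9627 / (0.5·0.9627 + 0.9·0.0373) ≈ 0.9348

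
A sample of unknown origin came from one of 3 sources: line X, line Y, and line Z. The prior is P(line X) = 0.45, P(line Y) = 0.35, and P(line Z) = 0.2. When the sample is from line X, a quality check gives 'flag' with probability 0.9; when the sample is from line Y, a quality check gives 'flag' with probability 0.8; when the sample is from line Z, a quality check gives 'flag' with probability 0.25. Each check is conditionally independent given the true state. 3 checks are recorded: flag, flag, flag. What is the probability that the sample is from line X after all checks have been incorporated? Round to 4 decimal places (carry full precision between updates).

After 'flag': normaliser = 0.9·0.4500 + 0.8·0.3500 + 0.25·0.2000; P(line X) ≈ 0.5510, P(line Y) ≈ 0.3810, P(line Z) ≈ 0.0680
After 'flag': normaliser = 0.9·0.5510 + 0.8·0.3810 + 0.25·0.0680; P(line X) ≈ 0.6065, P(line Y) ≈ 0.3727, P(line Z) ≈ 0.0208
After 'flag': normaliser = 0.9·0.6065 + 0.8·0.3727 + 0.25·0.0208; P(line X) ≈ 0.6428, P(line Y) ≈ 0.3511, P(line Z) ≈ 0.0061

0.6428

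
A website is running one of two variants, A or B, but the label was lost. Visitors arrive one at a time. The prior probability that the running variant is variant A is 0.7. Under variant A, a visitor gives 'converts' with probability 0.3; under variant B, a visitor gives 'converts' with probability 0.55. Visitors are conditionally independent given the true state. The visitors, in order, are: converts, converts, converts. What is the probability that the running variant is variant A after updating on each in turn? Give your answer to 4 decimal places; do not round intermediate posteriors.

0.2747

Apply Bayes' rule sequentially, carrying P(A) forward.
After 'converts': P(A) = 0.3·0.7000 / (0.3·0.7000 + 0.55·0.3000) ≈ 0.5600
After 'converts': P(A) = 0.3·0.5600 / (0.3·0.5600 + 0.55·0.4400) ≈ 0.4098
After 'converts': P(A) = 0.3·0.4098 / (0.3·0.4098 + 0.55·0.5902) ≈ 0.2747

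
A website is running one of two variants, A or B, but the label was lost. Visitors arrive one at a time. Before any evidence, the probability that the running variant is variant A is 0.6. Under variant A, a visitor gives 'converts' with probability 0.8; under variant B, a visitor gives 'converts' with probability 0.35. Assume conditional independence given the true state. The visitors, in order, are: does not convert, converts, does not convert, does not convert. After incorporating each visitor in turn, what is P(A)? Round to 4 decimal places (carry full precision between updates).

After 'does not convert': P(A) = 0.2·0.6000 / (0.2·0.6000 + 0.65·0.4000) ≈ 0.3158
After 'converts': P(A) = 0.8·0.3158 / (0.8·0.3158 + 0.35·0.6842) ≈ 0.5134
After 'does not convert': P(A) = 0.2·0.5134 / (0.2·0.5134 + 0.65·0.4866) ≈ 0.2451
After 'does not convert': P(A) = 0.2·0.2451 / (0.2·0.2451 + 0.65·0.7549) ≈ 0.0908

0.0908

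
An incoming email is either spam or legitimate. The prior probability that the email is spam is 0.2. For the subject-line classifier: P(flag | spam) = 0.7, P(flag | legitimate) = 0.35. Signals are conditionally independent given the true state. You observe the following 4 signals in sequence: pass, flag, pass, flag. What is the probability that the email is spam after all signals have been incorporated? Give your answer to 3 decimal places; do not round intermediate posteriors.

Each posterior becomes the prior for the next update.
After 'pass': P(spam) = 0.3·0.2000 / (0.3·0.2000 + 0.65·0.8000) ≈ 0.1034
After 'flag': P(spam) = 0.7·0.1034 / (0.7·0.1034 + 0.35·0.8966) ≈ 0.1875
After 'pass': P(spam) = 0.3·0.1875 / (0.3·0.1875 + 0.65·0.8125) ≈ 0.0963
After 'flag': P(spam) = 0.7·0.0963 / (0.7·0.0963 + 0.35·0.9037) ≈ 0.1756

0.176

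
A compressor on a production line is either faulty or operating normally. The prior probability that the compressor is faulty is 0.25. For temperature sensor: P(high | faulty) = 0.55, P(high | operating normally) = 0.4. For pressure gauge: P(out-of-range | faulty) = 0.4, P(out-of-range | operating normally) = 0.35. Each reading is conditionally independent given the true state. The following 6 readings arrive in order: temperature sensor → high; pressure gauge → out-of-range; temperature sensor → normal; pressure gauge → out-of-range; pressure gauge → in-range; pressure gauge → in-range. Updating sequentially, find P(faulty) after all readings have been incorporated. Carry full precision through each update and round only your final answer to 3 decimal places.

After temperature sensor='high': P(faulty) = 0.55·0.2500 / (0.55·0.2500 + 0.4·0.7500) ≈ 0.3143
After pressure gauge='out-of-range': P(faulty) = 0.4·0.3143 / (0.4·0.3143 + 0.35·0.6857) ≈ 0.3438
After temperature sensor='normal': P(faulty) = 0.45·0.3438 / (0.45·0.3438 + 0.6·0.6562) ≈ 0.2821
After pressure gauge='out-of-range': P(faulty) = 0.4·0.2821 / (0.4·0.2821 + 0.35·0.7179) ≈ 0.3099
After pressure gauge='in-range': P(faulty) = 0.6·0.3099 / (0.6·0.3099 + 0.65·0.6901) ≈ 0.2930
After pressure gauge='in-range': P(faulty) = 0.6·0.2930 / (0.6·0.2930 + 0.65·0.7070) ≈ 0.2767

0.277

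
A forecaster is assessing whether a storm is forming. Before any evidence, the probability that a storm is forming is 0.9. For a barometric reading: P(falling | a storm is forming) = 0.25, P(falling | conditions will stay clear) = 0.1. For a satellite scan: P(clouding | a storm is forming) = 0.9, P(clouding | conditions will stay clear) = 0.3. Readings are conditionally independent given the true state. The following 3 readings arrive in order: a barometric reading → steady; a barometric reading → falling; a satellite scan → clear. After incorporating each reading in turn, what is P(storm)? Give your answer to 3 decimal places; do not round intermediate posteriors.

After a barometric reading='steady': P(storm) = 0.75·0.9000 / (0.75·0.9000 + 0.9·0.1000) ≈ 0.8824
After a barometric reading='falling': P(storm) = 0.25·0.8824 / (0.25·0.8824 + 0.1·0.1176) ≈ 0.9494
After a satellite scan='clear': P(storm) = 0.1·0.9494 / (0.1·0.9494 + 0.7·0.0506) ≈ 0.7282

0.728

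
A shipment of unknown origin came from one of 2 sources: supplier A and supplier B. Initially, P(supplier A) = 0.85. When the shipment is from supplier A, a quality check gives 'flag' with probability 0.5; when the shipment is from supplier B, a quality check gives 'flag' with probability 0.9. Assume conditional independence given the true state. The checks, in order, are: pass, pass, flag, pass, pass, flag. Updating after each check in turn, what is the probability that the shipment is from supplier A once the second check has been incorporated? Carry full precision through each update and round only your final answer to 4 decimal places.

After 'pass': P(supplier A) = 0.5·0.8500 / (0.5·0.8500 + 0.1·0.1500) ≈ 0.9659
After 'pass': P(supplier A) = 0.5·0.9659 / (0.5·0.9659 + 0.1·0.0341) ≈ 0.9930

0.9930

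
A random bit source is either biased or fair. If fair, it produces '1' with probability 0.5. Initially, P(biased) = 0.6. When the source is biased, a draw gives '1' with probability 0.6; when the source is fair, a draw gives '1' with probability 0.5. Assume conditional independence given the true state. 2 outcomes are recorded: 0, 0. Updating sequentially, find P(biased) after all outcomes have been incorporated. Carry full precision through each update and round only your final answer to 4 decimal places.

0.4898

Each posterior becomes the prior for the next update.
After '0': P(biased) = 0.4·0.6000 / (0.4·0.6000 + 0.5·0.4000) ≈ 0.5455
After '0': P(biased) = 0.4·0.5455 / (0.4·0.5455 + 0.5·0.4545) ≈ 0.4898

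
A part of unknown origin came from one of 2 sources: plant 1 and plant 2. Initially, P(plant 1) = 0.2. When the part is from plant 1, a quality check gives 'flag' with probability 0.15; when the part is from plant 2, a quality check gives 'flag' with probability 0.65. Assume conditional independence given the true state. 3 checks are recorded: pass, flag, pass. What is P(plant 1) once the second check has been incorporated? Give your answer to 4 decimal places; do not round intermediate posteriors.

After 'pass': P(plant 1) = 0.85·0.2000 / (0.85·0.2000 + 0.35·0.8000) ≈ 0.3778
After 'flag': P(plant 1) = 0.15·0.3778 / (0.15·0.3778 + 0.65·0.6222) ≈ 0.1229

0.1229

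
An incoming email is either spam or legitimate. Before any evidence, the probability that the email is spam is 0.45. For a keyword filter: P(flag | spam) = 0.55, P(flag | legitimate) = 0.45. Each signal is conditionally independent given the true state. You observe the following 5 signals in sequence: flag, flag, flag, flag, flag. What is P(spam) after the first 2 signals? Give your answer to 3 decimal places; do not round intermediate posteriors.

Apply Bayes' rule sequentially, carrying P(spam) forward.
After 'flag': P(spam) = 0.55·0.4500 / (0.55·0.4500 + 0.45·0.5500) ≈ 0.5000
After 'flag': P(spam) = 0.55·0.5000 / (0.55·0.5000 + 0.45·0.5000) ≈ 0.5500

0.550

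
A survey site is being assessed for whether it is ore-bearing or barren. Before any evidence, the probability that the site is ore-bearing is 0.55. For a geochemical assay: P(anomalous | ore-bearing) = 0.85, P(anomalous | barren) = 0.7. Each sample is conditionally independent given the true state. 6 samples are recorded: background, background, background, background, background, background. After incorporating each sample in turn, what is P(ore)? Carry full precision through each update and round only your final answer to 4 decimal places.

0.0187

After 'background': P(ore) = 0.15·0.5500 / (0.15·0.5500 + 0.3·0.4500) ≈ 0.3793
After 'background': P(ore) = 0.15·0.3793 / (0.15·0.3793 + 0.3·0.6207) ≈ 0.2340
After 'background': P(ore) = 0.15·0.2340 / (0.15·0.2340 + 0.3·0.7660) ≈ 0.1325
After 'background': P(ore) = 0.15·0.1325 / (0.15·0.1325 + 0.3·0.8675) ≈ 0.0710
After 'background': P(ore) = 0.15·0.0710 / (0.15·0.0710 + 0.3·0.9290) ≈ 0.0368
After 'background': P(ore) = 0.15·0.0368 / (0.15·0.0368 + 0.3·0.9632) ≈ 0.0187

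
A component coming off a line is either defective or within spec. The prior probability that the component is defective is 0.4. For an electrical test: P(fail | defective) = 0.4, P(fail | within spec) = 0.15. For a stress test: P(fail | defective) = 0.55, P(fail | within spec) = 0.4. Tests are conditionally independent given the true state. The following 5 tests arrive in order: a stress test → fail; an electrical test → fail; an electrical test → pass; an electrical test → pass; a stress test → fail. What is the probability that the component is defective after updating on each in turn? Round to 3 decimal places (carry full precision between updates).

After a stress test='fail': P(defective) = 0.55·0.4000 / (0.55·0.4000 + 0.4·0.6000) ≈ 0.4783
After an electrical test='fail': P(defective) = 0.4·0.4783 / (0.4·0.4783 + 0.15·0.5217) ≈ 0.7097
After an electrical test='pass': P(defective) = 0.6·0.7097 / (0.6·0.7097 + 0.85·0.2903) ≈ 0.6331
After an electrical test='pass': P(defective) = 0.6·0.6331 / (0.6·0.6331 + 0.85·0.3669) ≈ 0.5491
After a stress test='fail': P(defective) = 0.55·0.5491 / (0.55·0.5491 + 0.4·0.4509) ≈ 0.6261

0.626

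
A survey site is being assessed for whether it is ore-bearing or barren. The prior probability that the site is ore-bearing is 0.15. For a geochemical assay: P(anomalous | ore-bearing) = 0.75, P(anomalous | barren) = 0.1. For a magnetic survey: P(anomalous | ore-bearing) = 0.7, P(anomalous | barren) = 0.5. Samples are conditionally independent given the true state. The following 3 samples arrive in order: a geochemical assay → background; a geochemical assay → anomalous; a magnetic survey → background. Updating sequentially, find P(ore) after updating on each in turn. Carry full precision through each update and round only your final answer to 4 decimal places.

Apply Bayes' rule sequentially, carrying P(ore) forward.
After a geochemical assay='background': P(ore) = 0.25·0.1500 / (0.25·0.1500 + 0.9·0.8500) ≈ 0.0467
After a geochemical assay='anomalous': P(ore) = 0.75·0.0467 / (0.75·0.0467 + 0.1·0.9533) ≈ 0.2688
After a magnetic survey='background': P(ore) = 0.3·0.2688 / (0.3·0.2688 + 0.5·0.7312) ≈ 0.1807

0.1807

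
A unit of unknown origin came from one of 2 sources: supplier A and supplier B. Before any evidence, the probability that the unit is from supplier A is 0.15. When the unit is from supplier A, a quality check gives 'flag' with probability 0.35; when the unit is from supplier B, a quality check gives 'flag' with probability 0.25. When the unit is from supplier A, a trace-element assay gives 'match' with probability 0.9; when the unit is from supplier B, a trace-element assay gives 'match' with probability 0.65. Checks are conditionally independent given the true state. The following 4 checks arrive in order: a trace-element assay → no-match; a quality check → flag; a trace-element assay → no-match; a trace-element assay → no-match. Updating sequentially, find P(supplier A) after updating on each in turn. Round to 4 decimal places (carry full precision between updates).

After a trace-element assay='no-match': P(supplier A) = 0.1·0.1500 / (0.1·0.1500 + 0.35·0.8500) ≈ 0.0480
After a quality check='flag': P(supplier A) = 0.35·0.0480 / (0.35·0.0480 + 0.25·0.9520) ≈ 0.0659
After a trace-element assay='no-match': P(supplier A) = 0.1·0.0659 / (0.1·0.0659 + 0.35·0.9341) ≈ 0.0198
After a trace-element assay='no-match': P(supplier A) = 0.1·0.0198 / (0.1·0.0198 + 0.35·0.9802) ≈ 0.0057

0.0057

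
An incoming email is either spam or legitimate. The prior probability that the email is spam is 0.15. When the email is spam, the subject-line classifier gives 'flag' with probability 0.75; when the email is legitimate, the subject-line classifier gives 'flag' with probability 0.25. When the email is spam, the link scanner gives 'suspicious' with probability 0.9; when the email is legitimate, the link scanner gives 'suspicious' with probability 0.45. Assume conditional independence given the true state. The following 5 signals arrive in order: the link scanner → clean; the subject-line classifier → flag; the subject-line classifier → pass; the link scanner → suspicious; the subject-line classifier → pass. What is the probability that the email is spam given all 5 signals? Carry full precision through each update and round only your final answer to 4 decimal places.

After the link scanner='clean': P(spam) = 0.1·0.1500 / (0.1·0.1500 + 0.55·0.8500) ≈ 0.0311
After the subject-line classifier='flag': P(spam) = 0.75·0.0311 / (0.75·0.0311 + 0.25·0.9689) ≈ 0.0878
After the subject-line classifier='pass': P(spam) = 0.25·0.0878 / (0.25·0.0878 + 0.75·0.9122) ≈ 0.0311
After the link scanner='suspicious': P(spam) = 0.9·0.0311 / (0.9·0.0311 + 0.45·0.9689) ≈ 0.0603
After the subject-line classifier='pass': P(spam) = 0.25·0.0603 / (0.25·0.0603 + 0.75·0.9397) ≈ 0.0209

0.0209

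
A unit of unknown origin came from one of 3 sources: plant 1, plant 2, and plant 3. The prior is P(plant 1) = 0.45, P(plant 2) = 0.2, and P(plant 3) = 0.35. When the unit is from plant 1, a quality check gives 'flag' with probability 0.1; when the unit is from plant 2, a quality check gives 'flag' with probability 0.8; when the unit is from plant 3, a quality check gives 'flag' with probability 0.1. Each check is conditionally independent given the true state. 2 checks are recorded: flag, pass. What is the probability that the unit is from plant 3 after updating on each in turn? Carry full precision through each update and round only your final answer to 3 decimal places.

After 'flag': normaliser = 0.1·0.4500 + 0.8·0.2000 + 0.1·0.3500; P(plant 1) ≈ 0.1875, P(plant 2) ≈ 0.6667, P(plant 3) ≈ 0.1458
After 'pass': normaliser = 0.9·0.1875 + 0.2·0.6667 + 0.9·0.1458; P(plant 1) ≈ 0.3894, P(plant 2) ≈ 0.3077, P(plant 3) ≈ 0.3029

0.303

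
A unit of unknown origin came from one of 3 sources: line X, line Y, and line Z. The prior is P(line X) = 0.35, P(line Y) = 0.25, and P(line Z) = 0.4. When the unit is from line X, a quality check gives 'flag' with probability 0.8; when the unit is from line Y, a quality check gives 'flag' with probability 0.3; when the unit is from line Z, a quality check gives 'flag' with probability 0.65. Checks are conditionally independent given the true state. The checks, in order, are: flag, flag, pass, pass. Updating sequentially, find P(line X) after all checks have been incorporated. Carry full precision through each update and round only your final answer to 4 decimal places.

0.2202

After 'flag': normaliser = 0.8·0.3500 + 0.3·0.2500 + 0.65·0.4000; P(line X) ≈ 0.4553, P(line Y) ≈ 0.1220, P(line Z) ≈ 0.4228
After 'flag': normaliser = 0.8·0.4553 + 0.3·0.1220 + 0.65·0.4228; P(line X) ≈ 0.5391, P(line Y) ≈ 0.0542, P(line Z) ≈ 0.4067
After 'pass': normaliser = 0.2·0.5391 + 0.7·0.0542 + 0.35·0.4067; P(line X) ≈ 0.3743, P(line Y) ≈ 0.1316, P(line Z) ≈ 0.4942
After 'pass': normaliser = 0.2·0.3743 + 0.7·0.1316 + 0.35·0.4942; P(line X) ≈ 0.2202, P(line Y) ≈ 0.2710, P(line Z) ≈ 0.5088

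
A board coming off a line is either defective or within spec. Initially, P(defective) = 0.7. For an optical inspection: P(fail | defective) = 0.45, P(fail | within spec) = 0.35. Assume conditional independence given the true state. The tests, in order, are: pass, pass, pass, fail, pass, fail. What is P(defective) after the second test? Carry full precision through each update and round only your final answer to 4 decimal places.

After 'pass': P(defective) = 0.55·0.7000 / (0.55·0.7000 + 0.65·0.3000) ≈ 0.6638
After 'pass': P(defective) = 0.55·0.6638 / (0.55·0.6638 + 0.65·0.3362) ≈ 0.6256

0.6256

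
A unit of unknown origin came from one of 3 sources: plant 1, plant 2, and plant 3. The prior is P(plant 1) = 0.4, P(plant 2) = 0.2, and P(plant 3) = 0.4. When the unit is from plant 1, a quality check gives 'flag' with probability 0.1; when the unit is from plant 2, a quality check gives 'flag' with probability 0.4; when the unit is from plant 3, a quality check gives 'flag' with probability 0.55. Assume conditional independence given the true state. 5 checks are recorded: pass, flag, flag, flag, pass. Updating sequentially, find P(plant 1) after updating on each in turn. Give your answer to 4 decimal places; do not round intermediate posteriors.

Apply Bayes' rule sequentially, carrying P(plant 1) forward.
After 'pass': normaliser = 0.9·0.4000 + 0.6·0.2000 + 0.45·0.4000; P(plant 1) ≈ 0.5455, P(plant 2) ≈ 0.1818, P(plant 3) ≈ 0.2727
After 'flag': normaliser = 0.1·0.5455 + 0.4·0.1818 + 0.55·0.2727; P(plant 1) ≈ 0.1967, P(plant 2) ≈ 0.2623, P(plant 3) ≈ 0.5410
After 'flag': normaliser = 0.1·0.1967 + 0.4·0.2623 + 0.55·0.5410; P(plant 1) ≈ 0.0466, P(plant 2) ≈ 0.2485, P(plant 3) ≈ 0.7049
After 'flag': normaliser = 0.1·0.0466 + 0.4·0.2485 + 0.55·0.7049; P(plant 1) ≈ 0.0095, P(plant 2) ≈ 0.2022, P(plant 3) ≈ 0.7884
After 'pass': normaliser = 0.9·0.0095 + 0.6·0.2022 + 0.45·0.7884; P(plant 1) ≈ 0.0176, P(plant 2) ≈ 0.2503, P(plant 3) ≈ 0.7321

0.0176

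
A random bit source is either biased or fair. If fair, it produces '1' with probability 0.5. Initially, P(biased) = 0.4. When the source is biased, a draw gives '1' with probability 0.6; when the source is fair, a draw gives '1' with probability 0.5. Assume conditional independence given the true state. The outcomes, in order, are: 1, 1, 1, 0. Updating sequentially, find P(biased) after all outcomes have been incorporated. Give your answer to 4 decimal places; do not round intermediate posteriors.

Apply Bayes' rule sequentially, carrying P(biased) forward.
After '1': P(biased) = 0.6·0.4000 / (0.6·0.4000 + 0.5·0.6000) ≈ 0.4444
After '1': P(biased) = 0.6·0.4444 / (0.6·0.4444 + 0.5·0.5556) ≈ 0.4898
After '1': P(biased) = 0.6·0.4898 / (0.6·0.4898 + 0.5·0.5102) ≈ 0.5353
After '0': P(biased) = 0.4·0.5353 / (0.4·0.5353 + 0.5·0.4647) ≈ 0.4796

0.4796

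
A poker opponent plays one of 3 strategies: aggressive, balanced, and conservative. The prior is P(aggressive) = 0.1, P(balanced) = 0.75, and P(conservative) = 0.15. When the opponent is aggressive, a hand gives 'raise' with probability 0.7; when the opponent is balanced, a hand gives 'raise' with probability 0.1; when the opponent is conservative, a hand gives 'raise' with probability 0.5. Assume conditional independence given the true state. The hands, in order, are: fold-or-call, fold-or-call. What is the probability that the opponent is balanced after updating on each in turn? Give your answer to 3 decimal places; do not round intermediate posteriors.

Each posterior becomes the prior for the next update.
After 'fold-or-call': normaliser = 0.3·0.1000 + 0.9·0.7500 + 0.5·0.1500; P(aggressive) ≈ 0.0385, P(balanced) ≈ 0.8654, P(conservative) ≈ 0.0962
After 'fold-or-call': normaliser = 0.3·0.0385 + 0.9·0.8654 + 0.5·0.0962; P(aggressive) ≈ 0.0138, P(balanced) ≈ 0.9289, P(conservative) ≈ 0.0573

0.929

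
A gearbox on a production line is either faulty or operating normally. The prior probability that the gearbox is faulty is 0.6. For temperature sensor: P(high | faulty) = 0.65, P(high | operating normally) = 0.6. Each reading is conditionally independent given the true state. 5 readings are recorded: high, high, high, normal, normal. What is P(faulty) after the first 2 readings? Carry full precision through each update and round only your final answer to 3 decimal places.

0.638

After 'high': P(faulty) = 0.65·0.6000 / (0.65·0.6000 + 0.6·0.4000) ≈ 0.6190
After 'high': P(faulty) = 0.65·0.6190 / (0.65·0.6190 + 0.6·0.3810) ≈ 0.6377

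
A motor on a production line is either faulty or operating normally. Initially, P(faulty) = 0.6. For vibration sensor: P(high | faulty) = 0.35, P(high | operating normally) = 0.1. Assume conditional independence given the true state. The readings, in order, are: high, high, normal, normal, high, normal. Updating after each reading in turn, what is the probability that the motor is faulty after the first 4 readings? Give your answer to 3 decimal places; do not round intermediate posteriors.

0.906

After 'high': P(faulty) = 0.35·0.6000 / (0.35·0.6000 + 0.1·0.4000) ≈ 0.8400
After 'high': P(faulty) = 0.35·0.8400 / (0.35·0.8400 + 0.1·0.1600) ≈ 0.9484
After 'normal': P(faulty) = 0.65·0.9484 / (0.65·0.9484 + 0.9·0.0516) ≈ 0.9299
After 'normal': P(faulty) = 0.65·0.9299 / (0.65·0.9299 + 0.9·0.0701) ≈ 0.9055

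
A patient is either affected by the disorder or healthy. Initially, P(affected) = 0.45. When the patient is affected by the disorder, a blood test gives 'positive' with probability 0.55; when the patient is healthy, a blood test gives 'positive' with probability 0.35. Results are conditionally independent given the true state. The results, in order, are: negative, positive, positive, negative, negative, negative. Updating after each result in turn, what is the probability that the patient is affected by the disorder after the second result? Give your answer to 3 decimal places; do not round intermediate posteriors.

Each posterior becomes the prior for the next update.
After 'negative': P(affected) = 0.45·0.4500 / (0.45·0.4500 + 0.65·0.5500) ≈ 0.3616
After 'positive': P(affected) = 0.55·0.3616 / (0.55·0.3616 + 0.35·0.6384) ≈ 0.4709

0.471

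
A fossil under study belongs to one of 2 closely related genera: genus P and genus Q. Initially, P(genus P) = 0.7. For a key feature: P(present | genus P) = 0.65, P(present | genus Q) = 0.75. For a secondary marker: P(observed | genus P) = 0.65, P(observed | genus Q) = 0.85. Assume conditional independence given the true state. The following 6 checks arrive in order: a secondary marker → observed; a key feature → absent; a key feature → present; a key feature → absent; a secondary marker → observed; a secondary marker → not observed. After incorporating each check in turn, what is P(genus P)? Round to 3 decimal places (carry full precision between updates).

0.844

After a secondary marker='observed': P(genus P) = 0.65·0.7000 / (0.65·0.7000 + 0.85·0.3000) ≈ 0.6408
After a key feature='absent': P(genus P) = 0.35·0.6408 / (0.35·0.6408 + 0.25·0.3592) ≈ 0.7141
After a key feature='present': P(genus P) = 0.65·0.7141 / (0.65·0.7141 + 0.75·0.2859) ≈ 0.6840
After a key feature='absent': P(genus P) = 0.35·0.6840 / (0.35·0.6840 + 0.25·0.3160) ≈ 0.7519
After a secondary marker='observed': P(genus P) = 0.65·0.7519 / (0.65·0.7519 + 0.85·0.2481) ≈ 0.6986
After a secondary marker='not observed': P(genus P) = 0.35·0.6986 / (0.35·0.6986 + 0.15·0.3014) ≈ 0.8439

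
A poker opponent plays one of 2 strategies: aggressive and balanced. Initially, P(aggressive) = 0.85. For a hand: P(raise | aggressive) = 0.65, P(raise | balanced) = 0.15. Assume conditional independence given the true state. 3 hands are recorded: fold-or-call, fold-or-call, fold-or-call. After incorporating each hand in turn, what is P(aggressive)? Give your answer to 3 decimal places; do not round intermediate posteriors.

0.283

After 'fold-or-call': P(aggressive) = 0.35·0.8500 / (0.35·0.8500 + 0.85·0.1500) ≈ 0.7000
After 'fold-or-call': P(aggressive) = 0.35·0.7000 / (0.35·0.7000 + 0.85·0.3000) ≈ 0.4900
After 'fold-or-call': P(aggressive) = 0.35·0.4900 / (0.35·0.4900 + 0.85·0.5100) ≈ 0.2835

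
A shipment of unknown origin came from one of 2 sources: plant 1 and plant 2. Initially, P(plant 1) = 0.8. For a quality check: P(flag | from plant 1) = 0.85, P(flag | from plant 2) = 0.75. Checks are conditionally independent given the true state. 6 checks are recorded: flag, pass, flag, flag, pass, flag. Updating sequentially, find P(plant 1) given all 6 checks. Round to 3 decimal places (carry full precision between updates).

Each posterior becomes the prior for the next update.
After 'flag': P(plant 1) = 0.85·0.8000 / (0.85·0.8000 + 0.75·0.2000) ≈ 0.8193
After 'pass': P(plant 1) = 0.15·0.8193 / (0.15·0.8193 + 0.25·0.1807) ≈ 0.7312
After 'flag': P(plant 1) = 0.85·0.7312 / (0.85·0.7312 + 0.75·0.2688) ≈ 0.7551
After 'flag': P(plant 1) = 0.85·0.7551 / (0.85·0.7551 + 0.75·0.2449) ≈ 0.7775
After 'pass': P(plant 1) = 0.15·0.7775 / (0.15·0.7775 + 0.25·0.2225) ≈ 0.6770
After 'flag': P(plant 1) = 0.85·0.6770 / (0.85·0.6770 + 0.75·0.3230) ≈ 0.7038

0.704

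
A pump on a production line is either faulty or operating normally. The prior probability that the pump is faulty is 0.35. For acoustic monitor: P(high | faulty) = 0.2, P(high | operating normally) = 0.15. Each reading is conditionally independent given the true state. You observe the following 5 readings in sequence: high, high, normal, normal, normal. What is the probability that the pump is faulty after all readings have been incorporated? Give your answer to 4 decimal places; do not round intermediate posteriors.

0.4439

After 'high': P(faulty) = 0.2·0.3500 / (0.2·0.3500 + 0.15·0.6500) ≈ 0.4179
After 'high': P(faulty) = 0.2·0.4179 / (0.2·0.4179 + 0.15·0.5821) ≈ 0.4891
After 'normal': P(faulty) = 0.8·0.4891 / (0.8·0.4891 + 0.85·0.5109) ≈ 0.4739
After 'normal': P(faulty) = 0.8·0.4739 / (0.8·0.4739 + 0.85·0.5261) ≈ 0.4589
After 'normal': P(faulty) = 0.8·0.4589 / (0.8·0.4589 + 0.85·0.5411) ≈ 0.4439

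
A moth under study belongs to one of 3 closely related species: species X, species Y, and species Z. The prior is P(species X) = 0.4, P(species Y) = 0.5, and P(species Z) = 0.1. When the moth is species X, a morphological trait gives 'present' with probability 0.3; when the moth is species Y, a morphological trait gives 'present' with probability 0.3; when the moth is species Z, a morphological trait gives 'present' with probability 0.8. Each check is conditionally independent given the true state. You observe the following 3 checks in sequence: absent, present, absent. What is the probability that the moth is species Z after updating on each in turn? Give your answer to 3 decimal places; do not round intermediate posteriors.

0.024

After 'absent': normaliser = 0.7·0.4000 + 0.7·0.5000 + 0.2·0.1000; P(species X) ≈ 0.4308, P(species Y) ≈ 0.5385, P(species Z) ≈ 0.0308
After 'present': normaliser = 0.3·0.4308 + 0.3·0.5385 + 0.8·0.0308; P(species X) ≈ 0.4098, P(species Y) ≈ 0.5122, P(species Z) ≈ 0.0780
After 'absent': normaliser = 0.7·0.4098 + 0.7·0.5122 + 0.2·0.0780; P(species X) ≈ 0.4339, P(species Y) ≈ 0.5424, P(species Z) ≈ 0.0236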